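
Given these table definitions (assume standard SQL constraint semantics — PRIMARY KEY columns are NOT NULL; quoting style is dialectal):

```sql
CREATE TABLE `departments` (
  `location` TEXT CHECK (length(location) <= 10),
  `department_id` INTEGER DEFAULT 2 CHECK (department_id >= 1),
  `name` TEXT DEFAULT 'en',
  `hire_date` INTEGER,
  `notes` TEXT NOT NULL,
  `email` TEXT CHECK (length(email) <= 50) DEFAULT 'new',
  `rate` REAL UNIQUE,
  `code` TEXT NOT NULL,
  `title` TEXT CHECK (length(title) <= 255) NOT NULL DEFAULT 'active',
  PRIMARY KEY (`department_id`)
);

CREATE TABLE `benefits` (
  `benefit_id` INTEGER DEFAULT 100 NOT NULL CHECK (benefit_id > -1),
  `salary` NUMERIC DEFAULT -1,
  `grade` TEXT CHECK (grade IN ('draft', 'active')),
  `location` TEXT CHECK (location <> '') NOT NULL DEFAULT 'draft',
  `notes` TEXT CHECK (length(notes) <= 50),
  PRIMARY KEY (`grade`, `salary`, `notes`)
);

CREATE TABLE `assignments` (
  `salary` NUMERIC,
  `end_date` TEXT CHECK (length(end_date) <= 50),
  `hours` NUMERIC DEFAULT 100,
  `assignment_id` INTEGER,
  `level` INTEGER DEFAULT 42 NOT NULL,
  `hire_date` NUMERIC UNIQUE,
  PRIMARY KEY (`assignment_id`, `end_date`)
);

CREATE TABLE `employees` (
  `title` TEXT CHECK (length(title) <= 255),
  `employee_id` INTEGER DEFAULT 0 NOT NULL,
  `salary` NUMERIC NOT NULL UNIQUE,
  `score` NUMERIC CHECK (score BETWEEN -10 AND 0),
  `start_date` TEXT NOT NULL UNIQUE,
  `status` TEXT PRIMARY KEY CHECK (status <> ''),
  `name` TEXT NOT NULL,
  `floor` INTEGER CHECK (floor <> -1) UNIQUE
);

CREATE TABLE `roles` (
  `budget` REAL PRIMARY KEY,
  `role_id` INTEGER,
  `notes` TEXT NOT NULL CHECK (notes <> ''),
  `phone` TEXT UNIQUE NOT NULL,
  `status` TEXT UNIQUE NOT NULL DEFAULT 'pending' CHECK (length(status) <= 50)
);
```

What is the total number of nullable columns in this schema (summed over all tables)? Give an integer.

12

departments: 5 nullable (location, name, hire_date, email, rate — PK (department_id) and explicit NOT NULL columns excluded).
benefits: 0 nullable (none — PK (grade, salary, notes) and explicit NOT NULL columns excluded).
assignments: 3 nullable (salary, hours, hire_date — PK (assignment_id, end_date) and explicit NOT NULL columns excluded).
employees: 3 nullable (title, score, floor — PK (status) and explicit NOT NULL columns excluded).
roles: 1 nullable (role_id — PK (budget) and explicit NOT NULL columns excluded).
Total: 5 + 0 + 3 + 3 + 1 = 12.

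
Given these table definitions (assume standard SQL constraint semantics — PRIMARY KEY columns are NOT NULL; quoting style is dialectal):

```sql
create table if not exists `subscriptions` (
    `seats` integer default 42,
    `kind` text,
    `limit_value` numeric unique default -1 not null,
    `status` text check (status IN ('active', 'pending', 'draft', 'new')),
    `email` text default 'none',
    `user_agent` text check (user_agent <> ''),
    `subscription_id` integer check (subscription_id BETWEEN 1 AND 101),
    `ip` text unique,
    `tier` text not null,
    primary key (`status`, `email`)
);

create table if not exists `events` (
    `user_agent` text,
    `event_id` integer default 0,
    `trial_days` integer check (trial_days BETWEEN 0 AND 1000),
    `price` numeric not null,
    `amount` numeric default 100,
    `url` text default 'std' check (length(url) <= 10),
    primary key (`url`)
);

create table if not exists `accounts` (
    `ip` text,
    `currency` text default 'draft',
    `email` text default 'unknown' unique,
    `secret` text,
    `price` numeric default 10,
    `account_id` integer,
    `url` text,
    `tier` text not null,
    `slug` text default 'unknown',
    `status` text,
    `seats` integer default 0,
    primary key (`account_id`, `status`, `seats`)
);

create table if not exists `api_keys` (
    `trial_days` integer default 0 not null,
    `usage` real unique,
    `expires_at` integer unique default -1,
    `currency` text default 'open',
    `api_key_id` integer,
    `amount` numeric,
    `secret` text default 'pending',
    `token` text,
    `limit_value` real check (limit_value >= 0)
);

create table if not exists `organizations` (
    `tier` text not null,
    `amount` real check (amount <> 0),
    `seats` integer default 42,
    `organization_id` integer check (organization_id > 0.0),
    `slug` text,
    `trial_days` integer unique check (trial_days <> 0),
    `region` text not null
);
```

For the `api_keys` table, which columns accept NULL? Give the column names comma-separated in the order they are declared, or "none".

- trial_days: declared NOT NULL → not nullable.
- usage: UNIQUE does not imply NOT NULL → nullable.
- expires_at: UNIQUE does not imply NOT NULL → nullable.
- currency: DEFAULT only fills an omitted column; an explicit NULL is still allowed → nullable.
- api_key_id: no NOT NULL constraint applies → nullable.
- amount: no NOT NULL constraint applies → nullable.
- secret: DEFAULT only fills an omitted column; an explicit NULL is still allowed → nullable.
- token: no NOT NULL constraint applies → nullable.
- limit_value: CHECK does not forbid NULL (a CHECK constraint passes when its expression is NULL) → nullable.

usage, expires_at, currency, api_key_id, amount, secret, token, limit_value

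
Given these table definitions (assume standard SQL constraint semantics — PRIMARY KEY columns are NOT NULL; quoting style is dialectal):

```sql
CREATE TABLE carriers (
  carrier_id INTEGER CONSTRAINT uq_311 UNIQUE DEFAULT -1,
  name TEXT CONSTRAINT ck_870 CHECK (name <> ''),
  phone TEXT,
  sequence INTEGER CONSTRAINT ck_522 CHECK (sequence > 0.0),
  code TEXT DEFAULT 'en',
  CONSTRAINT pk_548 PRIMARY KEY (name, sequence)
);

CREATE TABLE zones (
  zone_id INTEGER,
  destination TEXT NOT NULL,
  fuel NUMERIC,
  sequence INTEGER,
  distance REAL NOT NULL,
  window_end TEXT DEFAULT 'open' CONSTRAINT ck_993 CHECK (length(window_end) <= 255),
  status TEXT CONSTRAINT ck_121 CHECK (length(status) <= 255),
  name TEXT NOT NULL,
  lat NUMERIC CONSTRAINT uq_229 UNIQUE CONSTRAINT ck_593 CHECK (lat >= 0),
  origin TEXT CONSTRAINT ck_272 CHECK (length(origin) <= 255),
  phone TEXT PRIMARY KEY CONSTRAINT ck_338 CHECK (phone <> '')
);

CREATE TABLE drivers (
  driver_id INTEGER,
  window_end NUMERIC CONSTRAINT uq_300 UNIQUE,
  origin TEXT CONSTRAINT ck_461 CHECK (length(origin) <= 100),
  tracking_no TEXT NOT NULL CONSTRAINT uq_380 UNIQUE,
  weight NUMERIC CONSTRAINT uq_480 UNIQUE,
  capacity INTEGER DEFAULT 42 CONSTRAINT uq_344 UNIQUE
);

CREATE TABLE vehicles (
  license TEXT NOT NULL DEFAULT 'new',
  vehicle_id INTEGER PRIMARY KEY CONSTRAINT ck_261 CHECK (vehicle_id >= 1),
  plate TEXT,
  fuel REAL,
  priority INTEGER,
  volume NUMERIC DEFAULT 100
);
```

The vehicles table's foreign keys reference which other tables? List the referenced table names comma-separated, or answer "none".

none

No column in vehicles has a REFERENCES clause.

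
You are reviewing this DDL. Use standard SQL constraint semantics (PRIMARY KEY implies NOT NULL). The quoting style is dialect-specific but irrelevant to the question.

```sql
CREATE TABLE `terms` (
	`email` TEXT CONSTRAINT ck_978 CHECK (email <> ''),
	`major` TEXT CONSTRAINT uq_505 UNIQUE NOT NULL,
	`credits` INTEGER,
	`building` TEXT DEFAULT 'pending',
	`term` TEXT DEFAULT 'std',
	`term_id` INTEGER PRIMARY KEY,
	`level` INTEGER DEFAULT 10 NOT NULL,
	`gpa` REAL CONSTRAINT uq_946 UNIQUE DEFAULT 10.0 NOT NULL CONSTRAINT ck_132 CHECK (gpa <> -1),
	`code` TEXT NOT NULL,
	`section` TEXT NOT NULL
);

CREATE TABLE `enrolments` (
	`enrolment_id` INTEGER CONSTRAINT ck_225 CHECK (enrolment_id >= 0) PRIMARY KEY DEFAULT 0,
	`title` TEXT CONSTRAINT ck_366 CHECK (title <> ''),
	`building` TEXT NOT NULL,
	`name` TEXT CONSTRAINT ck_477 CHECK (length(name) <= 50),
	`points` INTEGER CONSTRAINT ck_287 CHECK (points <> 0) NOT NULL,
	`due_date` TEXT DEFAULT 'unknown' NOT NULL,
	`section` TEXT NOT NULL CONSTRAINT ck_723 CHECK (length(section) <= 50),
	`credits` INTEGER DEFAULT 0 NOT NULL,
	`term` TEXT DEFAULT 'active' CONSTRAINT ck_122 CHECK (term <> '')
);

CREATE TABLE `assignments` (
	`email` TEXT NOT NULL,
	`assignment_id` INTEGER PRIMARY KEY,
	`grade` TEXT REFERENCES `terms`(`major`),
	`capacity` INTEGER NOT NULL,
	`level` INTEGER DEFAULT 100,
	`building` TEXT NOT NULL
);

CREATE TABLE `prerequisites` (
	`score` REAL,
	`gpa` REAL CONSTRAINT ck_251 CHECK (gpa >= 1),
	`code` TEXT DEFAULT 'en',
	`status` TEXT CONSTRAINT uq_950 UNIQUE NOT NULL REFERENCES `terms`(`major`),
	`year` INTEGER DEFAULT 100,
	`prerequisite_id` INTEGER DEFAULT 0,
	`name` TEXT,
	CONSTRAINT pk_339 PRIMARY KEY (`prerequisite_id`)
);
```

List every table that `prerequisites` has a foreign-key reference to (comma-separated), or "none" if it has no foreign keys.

terms

- status REFERENCES terms(major).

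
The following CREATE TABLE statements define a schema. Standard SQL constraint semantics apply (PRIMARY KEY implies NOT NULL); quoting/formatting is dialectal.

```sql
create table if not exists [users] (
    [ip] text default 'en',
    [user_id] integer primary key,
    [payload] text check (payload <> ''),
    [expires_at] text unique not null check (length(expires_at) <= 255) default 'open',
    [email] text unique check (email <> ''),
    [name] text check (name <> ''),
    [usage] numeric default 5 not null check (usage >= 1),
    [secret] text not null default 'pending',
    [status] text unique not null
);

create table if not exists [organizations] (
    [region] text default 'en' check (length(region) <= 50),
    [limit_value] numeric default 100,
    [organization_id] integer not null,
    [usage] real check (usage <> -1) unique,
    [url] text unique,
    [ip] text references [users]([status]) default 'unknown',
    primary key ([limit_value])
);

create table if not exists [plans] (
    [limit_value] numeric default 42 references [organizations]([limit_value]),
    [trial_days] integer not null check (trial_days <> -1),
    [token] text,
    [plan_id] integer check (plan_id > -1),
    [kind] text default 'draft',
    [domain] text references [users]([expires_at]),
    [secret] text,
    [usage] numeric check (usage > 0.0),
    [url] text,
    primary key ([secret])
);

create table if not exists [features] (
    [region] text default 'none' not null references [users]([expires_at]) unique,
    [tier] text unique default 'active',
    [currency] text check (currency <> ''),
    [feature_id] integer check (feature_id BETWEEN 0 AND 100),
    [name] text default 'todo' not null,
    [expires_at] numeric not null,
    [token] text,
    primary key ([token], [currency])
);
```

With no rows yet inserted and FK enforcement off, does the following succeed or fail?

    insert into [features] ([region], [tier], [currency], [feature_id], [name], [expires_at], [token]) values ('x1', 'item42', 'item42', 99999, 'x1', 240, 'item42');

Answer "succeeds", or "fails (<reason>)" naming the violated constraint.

fails (CHECK on feature_id)

The value 99999 for feature_id violates CHECK (feature_id BETWEEN 0 AND 100).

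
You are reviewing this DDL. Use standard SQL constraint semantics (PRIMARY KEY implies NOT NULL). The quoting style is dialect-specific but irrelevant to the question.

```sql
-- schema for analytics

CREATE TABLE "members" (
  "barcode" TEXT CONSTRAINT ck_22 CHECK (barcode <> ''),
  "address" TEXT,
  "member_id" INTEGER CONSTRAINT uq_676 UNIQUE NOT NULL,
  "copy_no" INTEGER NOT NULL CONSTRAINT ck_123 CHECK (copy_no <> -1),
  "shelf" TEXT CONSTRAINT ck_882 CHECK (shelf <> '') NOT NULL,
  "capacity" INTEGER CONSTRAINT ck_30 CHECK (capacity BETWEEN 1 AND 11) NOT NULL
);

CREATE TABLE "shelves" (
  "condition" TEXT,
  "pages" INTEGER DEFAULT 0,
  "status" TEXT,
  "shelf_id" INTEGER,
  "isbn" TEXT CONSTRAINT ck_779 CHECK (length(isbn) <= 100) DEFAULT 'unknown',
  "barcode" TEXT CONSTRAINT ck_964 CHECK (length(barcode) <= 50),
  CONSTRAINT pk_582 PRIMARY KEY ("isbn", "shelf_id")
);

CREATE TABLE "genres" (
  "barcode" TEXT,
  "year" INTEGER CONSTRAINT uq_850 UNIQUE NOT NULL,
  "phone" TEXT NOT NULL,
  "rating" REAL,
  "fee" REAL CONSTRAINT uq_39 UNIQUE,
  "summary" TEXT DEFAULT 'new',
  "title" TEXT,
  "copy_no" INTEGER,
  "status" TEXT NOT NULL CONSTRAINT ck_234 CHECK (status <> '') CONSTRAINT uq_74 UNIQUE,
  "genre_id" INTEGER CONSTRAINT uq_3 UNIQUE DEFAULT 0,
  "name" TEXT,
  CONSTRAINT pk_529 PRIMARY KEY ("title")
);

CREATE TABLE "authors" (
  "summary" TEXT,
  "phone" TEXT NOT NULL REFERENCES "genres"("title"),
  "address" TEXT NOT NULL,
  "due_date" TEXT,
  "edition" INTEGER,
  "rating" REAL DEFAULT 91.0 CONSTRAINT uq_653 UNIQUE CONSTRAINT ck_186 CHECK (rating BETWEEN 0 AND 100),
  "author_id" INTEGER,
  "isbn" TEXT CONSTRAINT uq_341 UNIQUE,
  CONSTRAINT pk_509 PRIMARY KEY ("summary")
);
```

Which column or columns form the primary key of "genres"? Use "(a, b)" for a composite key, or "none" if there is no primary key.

title is declared PRIMARY KEY as a table-level PRIMARY KEY clause.

title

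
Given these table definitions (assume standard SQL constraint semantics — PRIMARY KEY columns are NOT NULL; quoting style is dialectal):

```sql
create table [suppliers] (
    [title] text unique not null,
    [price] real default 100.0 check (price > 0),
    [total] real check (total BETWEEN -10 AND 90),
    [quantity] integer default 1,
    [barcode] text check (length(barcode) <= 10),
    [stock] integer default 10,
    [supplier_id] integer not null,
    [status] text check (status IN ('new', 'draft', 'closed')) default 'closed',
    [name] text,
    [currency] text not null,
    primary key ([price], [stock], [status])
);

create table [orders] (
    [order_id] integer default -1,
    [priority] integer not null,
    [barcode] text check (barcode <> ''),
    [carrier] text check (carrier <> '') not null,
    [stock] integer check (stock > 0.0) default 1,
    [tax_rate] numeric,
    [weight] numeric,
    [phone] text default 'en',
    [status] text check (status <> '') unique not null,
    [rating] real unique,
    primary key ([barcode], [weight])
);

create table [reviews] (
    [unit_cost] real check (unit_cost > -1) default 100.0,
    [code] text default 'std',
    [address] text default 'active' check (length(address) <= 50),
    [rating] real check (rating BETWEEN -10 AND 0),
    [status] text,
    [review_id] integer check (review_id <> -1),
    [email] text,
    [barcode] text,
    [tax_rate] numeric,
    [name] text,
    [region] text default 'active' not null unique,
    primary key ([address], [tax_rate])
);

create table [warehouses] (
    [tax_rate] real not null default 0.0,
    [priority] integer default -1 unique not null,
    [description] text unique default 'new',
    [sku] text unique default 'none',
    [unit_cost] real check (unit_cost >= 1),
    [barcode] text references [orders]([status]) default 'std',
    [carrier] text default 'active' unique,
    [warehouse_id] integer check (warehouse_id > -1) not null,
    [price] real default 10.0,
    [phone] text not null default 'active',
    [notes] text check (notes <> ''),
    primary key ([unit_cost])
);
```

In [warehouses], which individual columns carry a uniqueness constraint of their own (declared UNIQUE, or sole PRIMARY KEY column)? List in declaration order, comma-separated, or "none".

priority, description, sku, unit_cost, carrier

- tax_rate: no UNIQUE or single-column PK constraint.
- priority: declared UNIQUE → unique.
- description: declared UNIQUE → unique.
- sku: declared UNIQUE → unique.
- unit_cost: single-column PRIMARY KEY → unique.
- barcode: no UNIQUE or single-column PK constraint.
- carrier: declared UNIQUE → unique.
- warehouse_id: no UNIQUE or single-column PK constraint.
- price: no UNIQUE or single-column PK constraint.
- phone: no UNIQUE or single-column PK constraint.
- notes: no UNIQUE or single-column PK constraint.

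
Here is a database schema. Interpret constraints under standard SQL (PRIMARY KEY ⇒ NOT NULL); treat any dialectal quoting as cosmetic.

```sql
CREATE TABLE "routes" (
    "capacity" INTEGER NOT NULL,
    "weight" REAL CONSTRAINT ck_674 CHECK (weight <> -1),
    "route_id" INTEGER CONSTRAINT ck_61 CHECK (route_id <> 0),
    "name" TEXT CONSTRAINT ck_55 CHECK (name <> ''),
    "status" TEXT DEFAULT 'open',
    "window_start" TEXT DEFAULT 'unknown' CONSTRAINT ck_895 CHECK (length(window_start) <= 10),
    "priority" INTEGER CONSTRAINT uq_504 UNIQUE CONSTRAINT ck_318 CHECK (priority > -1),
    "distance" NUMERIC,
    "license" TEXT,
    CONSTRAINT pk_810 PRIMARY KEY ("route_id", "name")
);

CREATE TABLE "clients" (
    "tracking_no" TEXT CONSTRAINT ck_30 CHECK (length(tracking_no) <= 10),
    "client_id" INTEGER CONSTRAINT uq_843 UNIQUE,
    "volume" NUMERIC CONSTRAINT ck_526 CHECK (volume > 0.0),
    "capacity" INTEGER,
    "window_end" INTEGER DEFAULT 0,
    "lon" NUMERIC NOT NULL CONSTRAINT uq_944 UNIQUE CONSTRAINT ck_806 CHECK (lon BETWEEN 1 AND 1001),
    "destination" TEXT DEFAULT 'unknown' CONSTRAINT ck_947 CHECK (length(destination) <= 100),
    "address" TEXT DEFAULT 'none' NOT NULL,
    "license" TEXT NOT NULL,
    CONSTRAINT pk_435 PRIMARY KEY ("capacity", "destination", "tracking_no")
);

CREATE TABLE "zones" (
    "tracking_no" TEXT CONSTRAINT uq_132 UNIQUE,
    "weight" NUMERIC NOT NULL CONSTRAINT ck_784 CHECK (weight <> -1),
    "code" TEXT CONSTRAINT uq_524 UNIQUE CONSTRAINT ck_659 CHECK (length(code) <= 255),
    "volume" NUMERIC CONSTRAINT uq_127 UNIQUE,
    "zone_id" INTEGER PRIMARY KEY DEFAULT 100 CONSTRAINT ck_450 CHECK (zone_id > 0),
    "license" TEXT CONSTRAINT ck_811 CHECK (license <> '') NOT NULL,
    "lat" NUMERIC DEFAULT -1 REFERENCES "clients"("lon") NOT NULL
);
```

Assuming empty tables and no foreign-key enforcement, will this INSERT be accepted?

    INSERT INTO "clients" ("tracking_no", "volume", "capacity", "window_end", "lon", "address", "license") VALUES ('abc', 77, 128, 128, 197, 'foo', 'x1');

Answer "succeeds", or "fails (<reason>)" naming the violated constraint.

succeeds

NOT NULL columns: address is supplied; capacity is supplied; destination defaults to 'unknown'; license is supplied; lon is supplied; tracking_no is supplied.
CHECK constraints: 'abc' satisfies (length(tracking_no) <= 10); 77 satisfies (volume > 0.0); 197 satisfies (lon BETWEEN 1 AND 1001).
No constraint is violated.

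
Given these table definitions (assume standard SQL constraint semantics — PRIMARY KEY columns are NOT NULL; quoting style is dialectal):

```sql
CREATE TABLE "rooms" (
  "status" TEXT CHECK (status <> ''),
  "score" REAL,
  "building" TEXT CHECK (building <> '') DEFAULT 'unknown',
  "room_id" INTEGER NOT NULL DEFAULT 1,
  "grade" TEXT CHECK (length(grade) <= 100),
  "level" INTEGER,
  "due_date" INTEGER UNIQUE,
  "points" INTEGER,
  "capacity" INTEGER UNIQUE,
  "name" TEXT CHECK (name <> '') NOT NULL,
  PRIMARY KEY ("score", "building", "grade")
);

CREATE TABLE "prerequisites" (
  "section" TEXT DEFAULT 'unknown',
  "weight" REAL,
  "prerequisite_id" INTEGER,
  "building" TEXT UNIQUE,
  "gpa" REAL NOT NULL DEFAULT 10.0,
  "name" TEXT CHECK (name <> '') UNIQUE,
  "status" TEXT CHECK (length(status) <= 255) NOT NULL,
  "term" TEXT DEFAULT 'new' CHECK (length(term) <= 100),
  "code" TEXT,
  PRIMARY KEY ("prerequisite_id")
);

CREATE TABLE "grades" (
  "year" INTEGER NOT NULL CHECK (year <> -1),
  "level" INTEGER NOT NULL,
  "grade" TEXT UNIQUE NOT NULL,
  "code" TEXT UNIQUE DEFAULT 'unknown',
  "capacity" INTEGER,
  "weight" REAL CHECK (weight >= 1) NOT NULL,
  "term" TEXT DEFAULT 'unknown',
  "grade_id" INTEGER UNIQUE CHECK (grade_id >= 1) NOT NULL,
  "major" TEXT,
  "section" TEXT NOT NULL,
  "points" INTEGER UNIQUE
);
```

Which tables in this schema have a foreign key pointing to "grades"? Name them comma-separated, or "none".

none

No REFERENCES clause anywhere in the schema names grades.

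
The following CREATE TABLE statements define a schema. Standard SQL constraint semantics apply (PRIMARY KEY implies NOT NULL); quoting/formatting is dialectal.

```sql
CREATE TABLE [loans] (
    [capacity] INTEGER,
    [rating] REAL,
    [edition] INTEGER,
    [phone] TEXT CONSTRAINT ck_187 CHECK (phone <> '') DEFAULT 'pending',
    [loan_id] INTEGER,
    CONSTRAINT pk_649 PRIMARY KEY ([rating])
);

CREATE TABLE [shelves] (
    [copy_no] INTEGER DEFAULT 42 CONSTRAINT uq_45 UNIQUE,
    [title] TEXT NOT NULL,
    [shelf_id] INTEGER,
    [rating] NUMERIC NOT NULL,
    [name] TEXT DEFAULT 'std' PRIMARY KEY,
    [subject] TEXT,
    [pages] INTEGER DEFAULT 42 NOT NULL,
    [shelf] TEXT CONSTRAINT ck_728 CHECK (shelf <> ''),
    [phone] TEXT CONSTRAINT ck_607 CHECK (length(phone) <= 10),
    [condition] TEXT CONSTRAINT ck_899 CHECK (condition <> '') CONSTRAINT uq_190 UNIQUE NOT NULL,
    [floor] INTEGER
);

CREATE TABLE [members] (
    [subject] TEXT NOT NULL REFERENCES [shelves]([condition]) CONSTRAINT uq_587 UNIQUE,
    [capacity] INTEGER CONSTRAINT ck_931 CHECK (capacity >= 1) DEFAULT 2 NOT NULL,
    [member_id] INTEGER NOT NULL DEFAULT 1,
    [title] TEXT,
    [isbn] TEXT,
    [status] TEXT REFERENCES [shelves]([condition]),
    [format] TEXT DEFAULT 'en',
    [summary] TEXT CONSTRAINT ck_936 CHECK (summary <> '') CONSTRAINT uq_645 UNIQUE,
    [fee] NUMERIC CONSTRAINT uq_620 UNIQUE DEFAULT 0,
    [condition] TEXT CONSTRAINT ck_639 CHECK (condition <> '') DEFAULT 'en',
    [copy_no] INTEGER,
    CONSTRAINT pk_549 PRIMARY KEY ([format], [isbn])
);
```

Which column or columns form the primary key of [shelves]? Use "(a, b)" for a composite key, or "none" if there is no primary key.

name

name is declared PRIMARY KEY inline on the column.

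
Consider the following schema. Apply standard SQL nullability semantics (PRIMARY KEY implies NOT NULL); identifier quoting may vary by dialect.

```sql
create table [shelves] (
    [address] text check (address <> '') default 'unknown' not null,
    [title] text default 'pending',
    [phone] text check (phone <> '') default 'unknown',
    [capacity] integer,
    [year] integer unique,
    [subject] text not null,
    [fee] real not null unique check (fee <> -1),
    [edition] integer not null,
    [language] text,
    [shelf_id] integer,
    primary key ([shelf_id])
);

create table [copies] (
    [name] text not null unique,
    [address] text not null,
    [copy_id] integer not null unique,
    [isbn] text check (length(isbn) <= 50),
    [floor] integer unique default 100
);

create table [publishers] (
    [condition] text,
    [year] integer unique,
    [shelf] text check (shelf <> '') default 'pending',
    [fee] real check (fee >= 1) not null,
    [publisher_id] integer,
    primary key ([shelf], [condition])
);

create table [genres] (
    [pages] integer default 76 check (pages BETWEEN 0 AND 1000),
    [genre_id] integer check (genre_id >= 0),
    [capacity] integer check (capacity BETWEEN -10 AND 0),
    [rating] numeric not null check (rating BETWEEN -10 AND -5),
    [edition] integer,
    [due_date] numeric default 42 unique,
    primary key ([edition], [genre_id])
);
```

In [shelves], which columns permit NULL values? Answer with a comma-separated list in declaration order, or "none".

- address: declared NOT NULL → not nullable.
- title: DEFAULT only fills an omitted column; an explicit NULL is still allowed → nullable.
- phone: CHECK does not forbid NULL (a CHECK constraint passes when its expression is NULL) → nullable.
- capacity: no NOT NULL constraint applies → nullable.
- year: UNIQUE does not imply NOT NULL → nullable.
- subject: declared NOT NULL → not nullable.
- fee: declared NOT NULL → not nullable.
- edition: declared NOT NULL → not nullable.
- language: no NOT NULL constraint applies → nullable.
- shelf_id: part of the PRIMARY KEY, which implies NOT NULL → not nullable.

title, phone, capacity, year, language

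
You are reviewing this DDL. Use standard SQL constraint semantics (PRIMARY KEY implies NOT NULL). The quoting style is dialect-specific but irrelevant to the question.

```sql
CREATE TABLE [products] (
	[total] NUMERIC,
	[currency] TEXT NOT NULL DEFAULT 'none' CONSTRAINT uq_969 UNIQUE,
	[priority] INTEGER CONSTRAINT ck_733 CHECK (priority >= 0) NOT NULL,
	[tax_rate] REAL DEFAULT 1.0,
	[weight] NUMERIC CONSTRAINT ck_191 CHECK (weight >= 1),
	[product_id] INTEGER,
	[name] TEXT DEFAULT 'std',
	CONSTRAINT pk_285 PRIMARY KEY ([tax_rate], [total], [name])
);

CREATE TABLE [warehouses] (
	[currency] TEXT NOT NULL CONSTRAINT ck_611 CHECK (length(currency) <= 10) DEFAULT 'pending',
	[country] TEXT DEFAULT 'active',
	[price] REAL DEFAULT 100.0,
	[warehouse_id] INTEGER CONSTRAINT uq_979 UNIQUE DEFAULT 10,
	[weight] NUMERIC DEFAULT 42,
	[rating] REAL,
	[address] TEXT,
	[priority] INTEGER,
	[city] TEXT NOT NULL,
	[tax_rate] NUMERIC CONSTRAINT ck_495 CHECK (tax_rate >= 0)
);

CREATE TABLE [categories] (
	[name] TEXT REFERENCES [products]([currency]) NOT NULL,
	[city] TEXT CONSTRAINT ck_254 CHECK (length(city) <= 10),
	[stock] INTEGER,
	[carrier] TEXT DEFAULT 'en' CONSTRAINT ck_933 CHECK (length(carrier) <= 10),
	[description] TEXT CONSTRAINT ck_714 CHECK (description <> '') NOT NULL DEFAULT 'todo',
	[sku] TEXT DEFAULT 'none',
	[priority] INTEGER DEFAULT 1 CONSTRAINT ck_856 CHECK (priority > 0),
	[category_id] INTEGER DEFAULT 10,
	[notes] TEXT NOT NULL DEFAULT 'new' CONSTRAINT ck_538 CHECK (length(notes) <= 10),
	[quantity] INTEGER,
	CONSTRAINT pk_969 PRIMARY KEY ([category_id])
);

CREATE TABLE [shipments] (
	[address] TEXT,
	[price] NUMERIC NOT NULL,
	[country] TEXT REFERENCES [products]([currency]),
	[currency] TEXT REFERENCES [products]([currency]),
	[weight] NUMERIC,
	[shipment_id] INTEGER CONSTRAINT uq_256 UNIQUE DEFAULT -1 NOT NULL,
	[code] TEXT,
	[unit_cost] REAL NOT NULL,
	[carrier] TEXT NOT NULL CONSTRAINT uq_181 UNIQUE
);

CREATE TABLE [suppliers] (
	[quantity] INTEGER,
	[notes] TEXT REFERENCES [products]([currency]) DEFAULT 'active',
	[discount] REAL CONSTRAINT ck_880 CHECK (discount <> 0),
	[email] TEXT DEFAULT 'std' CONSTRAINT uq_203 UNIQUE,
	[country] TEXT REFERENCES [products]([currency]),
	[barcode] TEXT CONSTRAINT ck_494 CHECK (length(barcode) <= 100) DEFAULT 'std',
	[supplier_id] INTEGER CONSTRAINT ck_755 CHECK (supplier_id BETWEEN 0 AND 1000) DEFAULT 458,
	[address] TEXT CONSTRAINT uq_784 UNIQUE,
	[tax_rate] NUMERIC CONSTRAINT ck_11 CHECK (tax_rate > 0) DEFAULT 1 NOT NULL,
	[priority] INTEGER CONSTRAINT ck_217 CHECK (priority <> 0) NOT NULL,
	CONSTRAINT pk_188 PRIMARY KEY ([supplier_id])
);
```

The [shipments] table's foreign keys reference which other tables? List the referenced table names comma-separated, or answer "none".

products

- country REFERENCES products(currency).
- currency REFERENCES products(currency).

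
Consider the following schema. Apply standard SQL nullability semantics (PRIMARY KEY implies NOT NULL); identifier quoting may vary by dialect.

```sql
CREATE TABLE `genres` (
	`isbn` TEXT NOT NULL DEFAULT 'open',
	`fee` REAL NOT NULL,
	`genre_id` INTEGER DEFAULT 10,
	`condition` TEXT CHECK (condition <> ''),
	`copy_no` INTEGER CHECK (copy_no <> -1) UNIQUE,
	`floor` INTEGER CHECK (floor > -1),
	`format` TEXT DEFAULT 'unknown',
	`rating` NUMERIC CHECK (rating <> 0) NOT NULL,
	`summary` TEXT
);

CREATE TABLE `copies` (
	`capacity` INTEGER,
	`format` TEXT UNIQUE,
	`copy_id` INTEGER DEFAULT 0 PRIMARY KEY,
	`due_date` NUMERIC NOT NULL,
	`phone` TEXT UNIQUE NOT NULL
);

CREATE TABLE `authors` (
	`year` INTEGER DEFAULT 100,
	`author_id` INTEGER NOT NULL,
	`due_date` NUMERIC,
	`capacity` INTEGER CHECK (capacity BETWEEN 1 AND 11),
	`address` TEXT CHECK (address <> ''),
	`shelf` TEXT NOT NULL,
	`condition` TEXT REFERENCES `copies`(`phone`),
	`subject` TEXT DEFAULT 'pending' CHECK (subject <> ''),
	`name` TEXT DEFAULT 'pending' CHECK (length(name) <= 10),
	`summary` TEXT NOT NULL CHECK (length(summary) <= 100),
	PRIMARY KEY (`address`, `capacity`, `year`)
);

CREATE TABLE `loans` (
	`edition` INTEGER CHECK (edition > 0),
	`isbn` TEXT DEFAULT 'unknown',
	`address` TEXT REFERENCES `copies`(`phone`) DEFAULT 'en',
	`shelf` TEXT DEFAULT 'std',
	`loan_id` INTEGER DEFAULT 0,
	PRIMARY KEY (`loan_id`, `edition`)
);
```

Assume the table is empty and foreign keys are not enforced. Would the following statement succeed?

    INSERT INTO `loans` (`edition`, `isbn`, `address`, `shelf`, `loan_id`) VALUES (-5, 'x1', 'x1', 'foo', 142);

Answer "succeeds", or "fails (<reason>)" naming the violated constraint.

fails (CHECK on edition)

The value -5 for edition violates CHECK (edition > 0).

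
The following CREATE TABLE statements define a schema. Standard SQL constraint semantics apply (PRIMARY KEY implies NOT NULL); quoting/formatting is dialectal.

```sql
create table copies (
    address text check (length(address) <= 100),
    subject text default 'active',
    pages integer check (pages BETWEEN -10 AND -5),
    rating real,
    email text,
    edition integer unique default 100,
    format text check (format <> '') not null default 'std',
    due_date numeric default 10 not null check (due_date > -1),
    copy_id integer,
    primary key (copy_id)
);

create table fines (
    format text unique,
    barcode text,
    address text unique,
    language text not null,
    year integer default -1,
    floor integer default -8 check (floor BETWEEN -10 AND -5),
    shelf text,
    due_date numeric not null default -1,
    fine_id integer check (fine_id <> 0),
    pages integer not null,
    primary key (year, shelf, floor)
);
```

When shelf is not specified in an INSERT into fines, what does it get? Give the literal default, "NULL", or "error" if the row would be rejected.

shelf has no DEFAULT clause.
Omitting it would insert NULL, but it is part of the PRIMARY KEY, so the INSERT fails.

error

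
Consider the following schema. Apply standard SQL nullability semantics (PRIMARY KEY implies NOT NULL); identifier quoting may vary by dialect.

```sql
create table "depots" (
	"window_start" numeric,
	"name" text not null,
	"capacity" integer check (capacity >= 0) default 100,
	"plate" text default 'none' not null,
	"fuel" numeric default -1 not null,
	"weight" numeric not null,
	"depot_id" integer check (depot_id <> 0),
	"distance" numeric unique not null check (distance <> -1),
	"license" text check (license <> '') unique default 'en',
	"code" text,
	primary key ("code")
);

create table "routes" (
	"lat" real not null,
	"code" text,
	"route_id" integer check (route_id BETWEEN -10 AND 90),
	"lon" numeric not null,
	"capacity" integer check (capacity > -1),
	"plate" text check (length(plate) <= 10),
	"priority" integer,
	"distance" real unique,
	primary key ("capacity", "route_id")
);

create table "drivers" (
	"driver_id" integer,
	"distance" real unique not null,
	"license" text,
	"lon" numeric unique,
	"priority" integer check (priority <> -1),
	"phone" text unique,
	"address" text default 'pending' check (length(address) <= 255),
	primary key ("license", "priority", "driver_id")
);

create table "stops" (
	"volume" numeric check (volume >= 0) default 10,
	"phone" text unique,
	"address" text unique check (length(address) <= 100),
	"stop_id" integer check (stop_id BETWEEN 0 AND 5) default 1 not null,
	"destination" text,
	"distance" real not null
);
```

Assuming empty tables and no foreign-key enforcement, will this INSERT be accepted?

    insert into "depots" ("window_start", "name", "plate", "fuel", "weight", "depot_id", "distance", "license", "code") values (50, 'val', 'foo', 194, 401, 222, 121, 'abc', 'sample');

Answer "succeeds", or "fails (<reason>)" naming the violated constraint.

succeeds

NOT NULL columns: code is supplied; distance is supplied; fuel is supplied; name is supplied; plate is supplied; weight is supplied.
CHECK constraints: 222 satisfies (depot_id <> 0); 121 satisfies (distance <> -1); 'abc' satisfies (license <> '').
No constraint is violated.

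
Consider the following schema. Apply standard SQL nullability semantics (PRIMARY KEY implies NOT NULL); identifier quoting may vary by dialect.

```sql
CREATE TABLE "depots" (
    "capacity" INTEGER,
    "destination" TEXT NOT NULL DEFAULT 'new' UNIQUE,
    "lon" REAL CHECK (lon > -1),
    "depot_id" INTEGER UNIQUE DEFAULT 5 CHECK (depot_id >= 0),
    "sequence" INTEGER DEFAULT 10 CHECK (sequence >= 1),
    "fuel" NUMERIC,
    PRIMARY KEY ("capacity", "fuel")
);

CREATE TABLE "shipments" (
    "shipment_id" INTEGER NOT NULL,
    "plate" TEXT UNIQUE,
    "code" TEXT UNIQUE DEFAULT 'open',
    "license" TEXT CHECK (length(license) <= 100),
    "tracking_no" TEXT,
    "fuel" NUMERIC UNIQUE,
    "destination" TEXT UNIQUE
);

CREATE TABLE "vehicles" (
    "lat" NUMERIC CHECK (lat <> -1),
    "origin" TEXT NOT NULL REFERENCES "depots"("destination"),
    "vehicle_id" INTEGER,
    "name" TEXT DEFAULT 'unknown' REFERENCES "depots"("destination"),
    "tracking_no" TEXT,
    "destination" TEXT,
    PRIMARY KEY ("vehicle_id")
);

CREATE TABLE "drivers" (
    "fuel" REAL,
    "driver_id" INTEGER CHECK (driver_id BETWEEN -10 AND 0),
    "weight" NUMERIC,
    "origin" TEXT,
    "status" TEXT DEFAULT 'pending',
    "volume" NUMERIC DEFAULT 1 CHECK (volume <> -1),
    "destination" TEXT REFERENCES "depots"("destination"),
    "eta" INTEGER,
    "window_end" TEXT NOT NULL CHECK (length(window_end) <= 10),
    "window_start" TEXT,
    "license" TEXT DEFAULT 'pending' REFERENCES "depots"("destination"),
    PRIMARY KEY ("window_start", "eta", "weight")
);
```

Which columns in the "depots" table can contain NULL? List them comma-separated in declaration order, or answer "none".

lon, depot_id, sequence

- capacity: part of the PRIMARY KEY, which implies NOT NULL → not nullable.
- destination: declared NOT NULL → not nullable.
- lon: CHECK does not forbid NULL (a CHECK constraint passes when its expression is NULL) → nullable.
- depot_id: CHECK does not forbid NULL (a CHECK constraint passes when its expression is NULL) → nullable.
- sequence: CHECK does not forbid NULL (a CHECK constraint passes when its expression is NULL) → nullable.
- fuel: part of the PRIMARY KEY, which implies NOT NULL → not nullable.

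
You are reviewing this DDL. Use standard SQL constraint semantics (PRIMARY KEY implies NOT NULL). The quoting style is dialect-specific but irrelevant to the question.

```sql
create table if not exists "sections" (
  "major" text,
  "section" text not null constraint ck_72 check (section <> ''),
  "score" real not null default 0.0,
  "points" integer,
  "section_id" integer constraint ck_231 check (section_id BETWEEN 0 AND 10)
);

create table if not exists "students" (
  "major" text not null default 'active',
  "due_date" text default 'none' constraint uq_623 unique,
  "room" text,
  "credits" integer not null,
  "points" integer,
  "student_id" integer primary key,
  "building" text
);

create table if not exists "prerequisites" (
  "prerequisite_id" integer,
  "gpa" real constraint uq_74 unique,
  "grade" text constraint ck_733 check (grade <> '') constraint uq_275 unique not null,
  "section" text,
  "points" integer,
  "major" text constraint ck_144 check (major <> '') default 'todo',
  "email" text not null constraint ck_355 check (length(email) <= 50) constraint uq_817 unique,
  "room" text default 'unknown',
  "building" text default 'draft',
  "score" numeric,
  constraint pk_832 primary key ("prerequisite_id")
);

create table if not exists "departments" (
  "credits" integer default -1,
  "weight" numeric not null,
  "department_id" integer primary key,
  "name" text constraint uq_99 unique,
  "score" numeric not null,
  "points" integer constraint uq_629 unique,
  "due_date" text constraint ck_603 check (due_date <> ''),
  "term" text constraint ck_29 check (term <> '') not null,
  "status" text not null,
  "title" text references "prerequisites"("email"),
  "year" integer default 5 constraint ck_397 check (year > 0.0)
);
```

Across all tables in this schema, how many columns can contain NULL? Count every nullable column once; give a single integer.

20

sections: 3 nullable (major, points, section_id — PK none and explicit NOT NULL columns excluded).
students: 4 nullable (due_date, room, points, building — PK (student_id) and explicit NOT NULL columns excluded).
prerequisites: 7 nullable (gpa, section, points, major, room, building, score — PK (prerequisite_id) and explicit NOT NULL columns excluded).
departments: 6 nullable (credits, name, points, due_date, title, year — PK (department_id) and explicit NOT NULL columns excluded).
Total: 3 + 4 + 7 + 6 = 20.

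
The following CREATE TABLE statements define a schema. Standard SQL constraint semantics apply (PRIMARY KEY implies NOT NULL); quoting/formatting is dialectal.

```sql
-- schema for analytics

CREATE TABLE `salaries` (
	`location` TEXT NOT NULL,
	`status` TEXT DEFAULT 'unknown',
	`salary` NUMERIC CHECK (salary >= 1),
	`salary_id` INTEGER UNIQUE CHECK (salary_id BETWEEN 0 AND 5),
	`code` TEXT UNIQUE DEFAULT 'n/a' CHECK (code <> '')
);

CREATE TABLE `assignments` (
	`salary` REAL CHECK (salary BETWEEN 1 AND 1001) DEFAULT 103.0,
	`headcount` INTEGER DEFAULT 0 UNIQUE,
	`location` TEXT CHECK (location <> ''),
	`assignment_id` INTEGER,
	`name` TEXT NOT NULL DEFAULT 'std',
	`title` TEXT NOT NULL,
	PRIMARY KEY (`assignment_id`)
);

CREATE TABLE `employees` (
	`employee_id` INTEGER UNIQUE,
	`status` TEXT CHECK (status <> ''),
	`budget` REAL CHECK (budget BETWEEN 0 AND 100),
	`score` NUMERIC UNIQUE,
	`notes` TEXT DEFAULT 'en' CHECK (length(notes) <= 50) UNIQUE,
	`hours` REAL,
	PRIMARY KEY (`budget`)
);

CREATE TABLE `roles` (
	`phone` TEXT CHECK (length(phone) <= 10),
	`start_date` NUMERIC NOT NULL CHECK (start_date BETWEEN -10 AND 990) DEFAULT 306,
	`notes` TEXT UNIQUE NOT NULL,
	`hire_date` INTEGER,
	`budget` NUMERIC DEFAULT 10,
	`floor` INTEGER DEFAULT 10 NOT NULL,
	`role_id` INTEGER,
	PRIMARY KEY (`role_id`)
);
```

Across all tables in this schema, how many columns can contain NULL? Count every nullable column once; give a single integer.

salaries: 4 nullable (status, salary, salary_id, code — PK none and explicit NOT NULL columns excluded).
assignments: 3 nullable (salary, headcount, location — PK (assignment_id) and explicit NOT NULL columns excluded).
employees: 5 nullable (employee_id, status, score, notes, hours — PK (budget) and explicit NOT NULL columns excluded).
roles: 3 nullable (phone, hire_date, budget — PK (role_id) and explicit NOT NULL columns excluded).
Total: 4 + 3 + 5 + 3 = 15.

15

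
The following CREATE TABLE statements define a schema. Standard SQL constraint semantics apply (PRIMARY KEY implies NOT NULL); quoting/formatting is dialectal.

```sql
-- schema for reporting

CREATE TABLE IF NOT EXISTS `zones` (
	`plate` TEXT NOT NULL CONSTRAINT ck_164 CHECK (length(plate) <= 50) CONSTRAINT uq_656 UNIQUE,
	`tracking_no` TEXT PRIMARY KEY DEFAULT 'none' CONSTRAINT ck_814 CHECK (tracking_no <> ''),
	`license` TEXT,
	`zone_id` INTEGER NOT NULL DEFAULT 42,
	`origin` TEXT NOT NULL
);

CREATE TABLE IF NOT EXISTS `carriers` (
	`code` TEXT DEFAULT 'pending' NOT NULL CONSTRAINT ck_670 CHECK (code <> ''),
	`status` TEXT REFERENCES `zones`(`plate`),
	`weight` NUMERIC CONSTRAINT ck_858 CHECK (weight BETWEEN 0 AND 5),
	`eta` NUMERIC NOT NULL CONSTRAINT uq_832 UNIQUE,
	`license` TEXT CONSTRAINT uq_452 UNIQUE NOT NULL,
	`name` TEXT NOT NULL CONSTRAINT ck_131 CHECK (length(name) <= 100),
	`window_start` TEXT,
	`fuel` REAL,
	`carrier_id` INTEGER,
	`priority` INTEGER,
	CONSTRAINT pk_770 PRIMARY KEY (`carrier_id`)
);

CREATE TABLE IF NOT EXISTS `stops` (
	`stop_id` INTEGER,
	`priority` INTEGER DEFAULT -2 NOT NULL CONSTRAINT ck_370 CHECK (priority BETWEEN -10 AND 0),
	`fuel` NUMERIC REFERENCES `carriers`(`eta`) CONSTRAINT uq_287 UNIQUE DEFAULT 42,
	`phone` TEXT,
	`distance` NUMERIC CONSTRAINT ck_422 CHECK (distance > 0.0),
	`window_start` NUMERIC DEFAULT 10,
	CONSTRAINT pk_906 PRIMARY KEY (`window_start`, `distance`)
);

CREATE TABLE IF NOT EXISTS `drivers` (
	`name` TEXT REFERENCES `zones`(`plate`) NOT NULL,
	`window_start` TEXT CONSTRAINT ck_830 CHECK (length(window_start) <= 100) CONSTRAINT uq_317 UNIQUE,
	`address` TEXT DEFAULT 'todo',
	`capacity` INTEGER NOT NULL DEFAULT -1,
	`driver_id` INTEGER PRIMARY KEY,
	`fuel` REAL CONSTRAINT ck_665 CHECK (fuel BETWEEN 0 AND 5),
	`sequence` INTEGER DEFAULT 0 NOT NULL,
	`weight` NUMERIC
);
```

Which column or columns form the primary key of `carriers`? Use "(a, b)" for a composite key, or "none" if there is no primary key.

carrier_id

carrier_id is declared PRIMARY KEY as a table-level PRIMARY KEY clause.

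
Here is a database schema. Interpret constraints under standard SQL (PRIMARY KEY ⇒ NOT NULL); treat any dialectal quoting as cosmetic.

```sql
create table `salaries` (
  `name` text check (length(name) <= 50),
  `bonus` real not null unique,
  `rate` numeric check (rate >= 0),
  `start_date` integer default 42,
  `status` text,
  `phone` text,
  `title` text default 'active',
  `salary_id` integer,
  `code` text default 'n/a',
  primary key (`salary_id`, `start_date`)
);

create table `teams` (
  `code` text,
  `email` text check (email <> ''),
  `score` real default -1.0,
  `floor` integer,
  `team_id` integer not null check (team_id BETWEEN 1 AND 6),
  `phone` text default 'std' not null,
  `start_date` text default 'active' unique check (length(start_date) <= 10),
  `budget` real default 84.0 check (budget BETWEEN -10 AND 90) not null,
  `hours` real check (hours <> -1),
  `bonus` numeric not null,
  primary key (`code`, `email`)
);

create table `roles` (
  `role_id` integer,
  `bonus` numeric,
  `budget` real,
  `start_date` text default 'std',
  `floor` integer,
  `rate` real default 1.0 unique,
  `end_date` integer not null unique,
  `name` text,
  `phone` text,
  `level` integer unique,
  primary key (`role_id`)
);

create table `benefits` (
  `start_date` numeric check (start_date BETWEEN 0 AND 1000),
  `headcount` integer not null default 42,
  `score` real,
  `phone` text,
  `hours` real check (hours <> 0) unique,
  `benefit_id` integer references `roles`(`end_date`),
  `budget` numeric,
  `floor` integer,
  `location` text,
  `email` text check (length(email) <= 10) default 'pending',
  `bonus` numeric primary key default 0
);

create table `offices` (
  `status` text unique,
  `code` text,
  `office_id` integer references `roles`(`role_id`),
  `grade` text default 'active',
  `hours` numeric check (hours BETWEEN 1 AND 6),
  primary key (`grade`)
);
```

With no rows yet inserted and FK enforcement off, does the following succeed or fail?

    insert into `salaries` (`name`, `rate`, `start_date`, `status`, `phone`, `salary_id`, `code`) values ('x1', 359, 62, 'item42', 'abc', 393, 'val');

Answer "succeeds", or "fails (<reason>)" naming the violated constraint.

fails (NOT NULL on bonus)

bonus is omitted from the column list and has no DEFAULT, so it would receive NULL.
But bonus is declared NOT NULL.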